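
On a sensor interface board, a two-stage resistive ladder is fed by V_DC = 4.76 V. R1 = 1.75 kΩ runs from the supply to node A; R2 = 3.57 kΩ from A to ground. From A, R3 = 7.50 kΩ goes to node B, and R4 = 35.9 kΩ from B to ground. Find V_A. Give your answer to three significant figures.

V_A ≈ 3.11 V

Looking into the second stage from A: R3 + R4 = 43.40 kΩ appears in parallel with R2.
R2 ‖ (R3+R4) = 3.299 kΩ.
First divider: V_A = V_DC · 3.299/(1.75 + 3.299) = 3.110 V.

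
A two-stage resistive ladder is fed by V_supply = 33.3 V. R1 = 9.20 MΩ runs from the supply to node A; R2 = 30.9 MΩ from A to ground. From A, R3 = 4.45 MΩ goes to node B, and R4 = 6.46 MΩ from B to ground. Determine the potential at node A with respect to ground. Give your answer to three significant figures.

V_A ≈ 15.6 V

Node A sees R2 in parallel with the series input of stage 2, R3 + R4 = 10.91 MΩ.
Effective lower resistance at A: R2 ‖ 10.91 = 8.063 MΩ.
V_A = 33.3 × 8.063/(9.20 + 8.063) = 15.55 V.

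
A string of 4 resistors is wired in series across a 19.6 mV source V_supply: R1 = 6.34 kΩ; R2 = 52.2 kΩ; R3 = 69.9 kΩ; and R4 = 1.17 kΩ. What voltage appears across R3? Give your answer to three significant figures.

ΣR = 6.34 + 52.2 + 69.9 + 1.17 = 129.6 kΩ.
By the voltage-divider rule, V = 19.6 × 69.90/129.6 = 10.57 mV.

V ≈ 10.6 mV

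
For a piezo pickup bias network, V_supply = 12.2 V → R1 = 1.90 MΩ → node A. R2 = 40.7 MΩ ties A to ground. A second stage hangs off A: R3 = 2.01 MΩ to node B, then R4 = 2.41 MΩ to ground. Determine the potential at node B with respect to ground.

V_B ≈ 4.51 V

The second stage (R3 + R4 = 4.420 MΩ) loads node A in parallel with R2.
R2 ‖ (R3+R4) = 3.987 MΩ.
V_A = 12.2 × 3.987/(1.90 + 3.987) = 8.263 V.
V_B = V_A × 0.5452 = 4.505 V.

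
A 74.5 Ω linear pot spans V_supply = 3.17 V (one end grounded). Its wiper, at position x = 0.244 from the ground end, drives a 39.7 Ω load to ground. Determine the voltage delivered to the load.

V_out ≈ 0.575 V

Lower segment x·R_p = 18.18 Ω; upper segment (1−x)·R_p = 56.32 Ω.
R_L loads the lower segment: effective lower R = 12.47 Ω.
V_out = 3.17 × 12.47/(56.32 + 12.47) = 0.5746 V.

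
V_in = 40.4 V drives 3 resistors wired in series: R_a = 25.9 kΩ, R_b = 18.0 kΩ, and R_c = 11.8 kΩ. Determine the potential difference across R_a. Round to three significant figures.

ΣR = 25.9 + 18.0 + 11.8 = 55.70 kΩ.
V = V_in · R/ΣR = 40.4 × 0.4650 = 18.79 V.

V ≈ 18.8 V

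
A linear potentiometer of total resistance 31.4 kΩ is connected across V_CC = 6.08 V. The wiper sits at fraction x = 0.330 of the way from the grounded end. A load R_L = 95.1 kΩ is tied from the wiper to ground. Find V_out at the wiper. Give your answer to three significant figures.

Lower segment x·R_p = 10.36 kΩ; upper segment (1−x)·R_p = 21.04 kΩ.
Lower segment in parallel with the load: 10.36 ‖ 95.1 = 9.344 kΩ.
Then V_out = V_CC · 9.344/(21.04 + 9.344) = 1.870 V.

V_out ≈ 1.87 V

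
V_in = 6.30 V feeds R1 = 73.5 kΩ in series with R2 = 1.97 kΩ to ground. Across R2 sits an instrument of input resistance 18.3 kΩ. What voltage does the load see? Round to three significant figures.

The load sits in parallel with R2, giving an effective lower resistance R2' = R2·R_L/(R2+R_L) = 1.779 kΩ.
Then V_out = V_in · R2'/(R1 + R2') = 6.30 × 1.779/75.28 = 0.1488 V.

V_out ≈ 0.149 V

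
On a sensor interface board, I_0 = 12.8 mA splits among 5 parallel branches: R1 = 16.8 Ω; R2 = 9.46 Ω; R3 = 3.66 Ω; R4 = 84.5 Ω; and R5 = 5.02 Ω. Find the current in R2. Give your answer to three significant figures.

Total conductance ΣG = 1/16.8 + 1/9.46 + 1/3.66 + 1/84.5 + 1/5.02 = 0.6495 (units of 1/Ω).
By the current-divider rule, I = I_0 · G_k/ΣG = 12.8 × 0.1628 = 2.083 mA.

I ≈ 2.08 mA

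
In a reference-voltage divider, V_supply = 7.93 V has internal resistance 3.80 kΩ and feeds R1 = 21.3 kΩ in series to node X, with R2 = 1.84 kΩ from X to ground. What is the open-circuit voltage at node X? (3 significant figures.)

V_th ≈ 0.542 V

R1' = 3.80 + 21.3 = 25.10 kΩ (source resistance + R1).
V_th is the unloaded tap voltage: V_supply · R2/(R1'+R2) = 7.93 × 0.06830 = 0.5416 V.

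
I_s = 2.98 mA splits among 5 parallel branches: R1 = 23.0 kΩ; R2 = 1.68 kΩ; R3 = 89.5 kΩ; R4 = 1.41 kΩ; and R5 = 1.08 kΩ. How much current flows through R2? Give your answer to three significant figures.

Total conductance ΣG = 1/23.0 + 1/1.68 + 1/89.5 + 1/1.41 + 1/1.08 = 2.285 (units of 1/kΩ).
Current divider: I(R2) = I_s · G_k/ΣG = 2.98 × (0.5952/2.285) = 2.98 × 0.2605 = 0.7763 mA.

I ≈ 0.776 mA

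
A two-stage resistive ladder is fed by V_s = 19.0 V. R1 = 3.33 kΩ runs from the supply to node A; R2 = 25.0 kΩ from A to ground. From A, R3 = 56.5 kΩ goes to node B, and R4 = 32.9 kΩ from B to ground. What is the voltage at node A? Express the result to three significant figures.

Node A sees R2 in parallel with the series input of stage 2, R3 + R4 = 89.40 kΩ.
Effective lower resistance at A: R2 ‖ 89.40 = 19.54 kΩ.
So V_A = 19.0 × 0.8544 = 16.23 V.

V_A ≈ 16.2 V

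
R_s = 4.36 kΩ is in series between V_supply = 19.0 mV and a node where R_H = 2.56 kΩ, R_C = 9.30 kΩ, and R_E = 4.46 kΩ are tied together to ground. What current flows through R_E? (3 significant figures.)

I ≈ 1.03 µA

Equivalent of the parallel group: R_p = 1.384 kΩ.
V_A = 19.0 × 1.384/5.744 = 4.579 mV.
Branch current I = V_A/R_E = 4.579/4.46 = 1.027 µA.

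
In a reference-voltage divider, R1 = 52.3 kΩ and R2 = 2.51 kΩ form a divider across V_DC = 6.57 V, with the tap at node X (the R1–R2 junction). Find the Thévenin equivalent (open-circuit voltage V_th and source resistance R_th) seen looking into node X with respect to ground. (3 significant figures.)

With X open, the divider is unloaded: V_th = 6.57 × 2.51/54.81 = 0.3009 V.
With V_DC suppressed (replaced by a short), R_th = R1 ‖ R2 = (52.30 × 2.51)/(52.30 + 2.51) = 2.395 kΩ.

V_th ≈ 0.301 V, R_th ≈ 2.40 kΩ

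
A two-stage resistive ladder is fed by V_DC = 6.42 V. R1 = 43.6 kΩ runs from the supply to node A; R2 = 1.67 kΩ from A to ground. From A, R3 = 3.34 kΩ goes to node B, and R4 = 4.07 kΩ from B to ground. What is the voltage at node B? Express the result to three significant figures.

V_B ≈ 0.107 V

Looking into the second stage from A: R3 + R4 = 7.410 kΩ appears in parallel with R2.
R2 ‖ (R3+R4) = 1.363 kΩ.
First divider: V_A = V_DC · 1.363/(43.6 + 1.363) = 0.1946 V.
V_B = V_A × 0.5493 = 0.1069 V.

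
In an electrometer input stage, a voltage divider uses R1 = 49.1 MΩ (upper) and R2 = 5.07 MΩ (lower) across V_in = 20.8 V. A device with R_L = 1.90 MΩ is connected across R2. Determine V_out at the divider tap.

R2 ‖ R_L = (5.07 × 1.90)/(5.07 + 1.90) = 1.382 MΩ.
Voltage divider with the loaded lower leg: V_out = 20.8 × 1.382/(49.1 + 1.382) = 20.8 × 0.02738 = 0.5694 V.

V_out ≈ 0.569 V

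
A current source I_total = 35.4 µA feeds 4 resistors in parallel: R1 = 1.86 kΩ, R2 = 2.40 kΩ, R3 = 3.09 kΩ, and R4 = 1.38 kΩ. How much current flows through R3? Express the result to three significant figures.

I ≈ 5.72 µA

ΣG = 1/1.86 + 1/2.40 + 1/3.09 + 1/1.38 = 2.003.
Current divider: I(R3) = I_total · G_k/ΣG = 35.4 × (0.3236/2.003) = 35.4 × 0.1616 = 5.721 µA.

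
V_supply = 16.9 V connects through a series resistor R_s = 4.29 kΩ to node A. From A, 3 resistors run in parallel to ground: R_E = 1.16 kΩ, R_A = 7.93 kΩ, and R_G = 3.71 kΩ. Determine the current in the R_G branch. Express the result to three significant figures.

Equivalent of the parallel group: R_p = 0.7951 kΩ.
V_A by voltage divider: V_A = 16.9 × 0.7951/(4.29 + 0.7951) = 2.642 V.
Branch current I = V_A/R_G = 2.642/3.71 = 0.7122 mA.
(Check via current divider: I_total = 3.323 mA; share G_k/ΣG = 0.2143 → same result.)

I ≈ 0.712 mA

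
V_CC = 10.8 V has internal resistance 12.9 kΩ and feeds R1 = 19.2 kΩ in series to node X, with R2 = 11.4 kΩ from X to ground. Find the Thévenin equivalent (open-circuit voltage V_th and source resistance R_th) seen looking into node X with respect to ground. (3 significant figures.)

V_th ≈ 2.83 V, R_th ≈ 8.41 kΩ

R1' = 12.9 + 19.2 = 32.10 kΩ (source resistance + R1).
Open-circuit (no load on X): V_th = V_CC · R2/(R1' + R2) = 10.8 × 11.4/(32.10 + 11.4) = 2.830 V.
Looking into X with the source shorted: R_th = R1'·R2/(R1'+R2) = 32.10 × 11.4/43.50 = 8.412 kΩ.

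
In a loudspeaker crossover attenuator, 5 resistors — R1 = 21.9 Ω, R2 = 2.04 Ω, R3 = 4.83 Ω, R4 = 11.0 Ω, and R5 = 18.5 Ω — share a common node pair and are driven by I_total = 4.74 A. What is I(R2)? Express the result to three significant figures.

I ≈ 2.62 A

Conductances: ΣG = 1/21.9 + 1/2.04 + 1/4.83 + 1/11.0 + 1/18.5 = 0.8879 (1/Ω).
By the current-divider rule, I = I_total · G_k/ΣG = 4.74 × 0.5521 = 2.617 A.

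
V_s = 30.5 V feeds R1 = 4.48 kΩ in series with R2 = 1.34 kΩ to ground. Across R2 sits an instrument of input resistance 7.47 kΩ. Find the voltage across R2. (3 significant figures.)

First combine the lower leg with the load: R2 ‖ R_L = 1.136 kΩ.
Then V_out = V_s · R2'/(R1 + R2') = 30.5 × 1.136/5.616 = 6.170 V.
(Unloaded it would be 7.02 V; the load pulls it down.)

V_out ≈ 6.17 V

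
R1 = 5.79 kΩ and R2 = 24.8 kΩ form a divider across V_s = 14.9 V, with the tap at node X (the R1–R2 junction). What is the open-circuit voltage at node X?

V_th ≈ 12.1 V

With X open, the divider is unloaded: V_th = 14.9 × 24.8/30.59 = 12.08 V.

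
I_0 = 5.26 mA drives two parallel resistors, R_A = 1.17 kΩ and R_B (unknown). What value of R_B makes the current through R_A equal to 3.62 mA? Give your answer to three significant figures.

The fraction through R_A equals R_B/(R_A+R_B).
3.62/5.26 = R_B/(R_A + R_B) → R_B = R_A · (0.6882)/(1 − 0.6882) = 1.17 × 2.207 = 2.583 kΩ.

R_B ≈ 2.58 kΩ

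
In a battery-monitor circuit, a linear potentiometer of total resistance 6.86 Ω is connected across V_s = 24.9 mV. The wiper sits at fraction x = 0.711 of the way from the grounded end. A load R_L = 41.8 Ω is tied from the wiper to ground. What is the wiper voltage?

V_out ≈ 17.1 mV

Lower segment x·R_p = 4.877 Ω; upper segment (1−x)·R_p = 1.983 Ω.
(x·R_p) ‖ R_L = 4.368 Ω.
Then V_out = V_s · 4.368/(1.983 + 4.368) = 17.13 mV.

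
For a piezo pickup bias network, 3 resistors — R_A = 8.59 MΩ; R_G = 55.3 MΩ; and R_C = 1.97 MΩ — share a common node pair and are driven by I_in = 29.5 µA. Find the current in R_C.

I ≈ 23.3 µA

Total conductance ΣG = 1/8.59 + 1/55.3 + 1/1.97 = 0.6421 (units of 1/MΩ).
R_C takes the fraction G_k/ΣG = 0.5076/0.6421 = 0.7905, so I = 29.5 × 0.7905 = 23.32 µA.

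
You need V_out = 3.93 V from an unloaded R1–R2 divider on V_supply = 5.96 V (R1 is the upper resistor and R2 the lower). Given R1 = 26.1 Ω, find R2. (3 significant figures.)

V_out/V_supply = R2/(R1+R2) = 0.6594.
Rearranging, R2 = R1·k/(1−k) = 26.1 × 1.936 = 50.53 Ω.

R2 ≈ 50.5 Ω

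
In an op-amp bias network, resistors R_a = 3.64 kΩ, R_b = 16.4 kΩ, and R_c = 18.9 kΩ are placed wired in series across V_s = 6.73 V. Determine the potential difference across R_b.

Total series resistance ΣR = 3.64 + 16.4 + 18.9 = 38.94 kΩ.
Voltage divider: V = V_s · (16.40 / 38.94) = 6.73 × 0.4212 = 2.834 V.

V ≈ 2.83 V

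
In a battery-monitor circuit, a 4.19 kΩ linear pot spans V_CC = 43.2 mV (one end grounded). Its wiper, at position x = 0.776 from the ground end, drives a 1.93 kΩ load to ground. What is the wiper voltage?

Split the track: R_lower = x·R_p = 3.251 kΩ, R_upper = (1−x)·R_p = 0.9386 kΩ.
Lower segment in parallel with the load: 3.251 ‖ 1.93 = 1.211 kΩ.
Loaded-divider output: V_out = 43.2 × 0.5634 = 24.34 mV.

V_out ≈ 24.3 mV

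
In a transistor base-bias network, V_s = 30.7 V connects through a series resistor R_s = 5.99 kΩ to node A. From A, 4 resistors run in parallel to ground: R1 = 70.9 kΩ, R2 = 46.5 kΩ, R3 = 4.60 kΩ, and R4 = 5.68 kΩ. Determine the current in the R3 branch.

Equivalent of the parallel group: R_p = 2.331 kΩ.
V_A = 30.7 × 2.331/8.321 = 8.599 V.
I(R3) = V_A / R3 = 8.599/4.60 = 1.869 mA.

I ≈ 1.87 mA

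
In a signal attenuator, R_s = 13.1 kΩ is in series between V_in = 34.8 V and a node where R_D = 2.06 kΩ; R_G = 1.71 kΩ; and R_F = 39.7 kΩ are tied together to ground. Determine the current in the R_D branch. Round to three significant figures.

I ≈ 1.10 mA

Equivalent of the parallel group: R_p = 0.9129 kΩ.
V_A = 34.8 × 0.9129/14.01 = 2.267 V.
Branch current I = V_A/R_D = 2.267/2.06 = 1.101 mA.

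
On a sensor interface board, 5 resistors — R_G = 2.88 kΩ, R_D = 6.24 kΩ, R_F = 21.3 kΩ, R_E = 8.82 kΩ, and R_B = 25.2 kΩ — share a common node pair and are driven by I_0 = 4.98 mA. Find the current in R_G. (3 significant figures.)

I ≈ 2.44 mA

Total conductance ΣG = 1/2.88 + 1/6.24 + 1/21.3 + 1/8.82 + 1/25.2 = 0.7075 (units of 1/kΩ).
By the current-divider rule, I = I_0 · G_k/ΣG = 4.98 × 0.4908 = 2.444 mA.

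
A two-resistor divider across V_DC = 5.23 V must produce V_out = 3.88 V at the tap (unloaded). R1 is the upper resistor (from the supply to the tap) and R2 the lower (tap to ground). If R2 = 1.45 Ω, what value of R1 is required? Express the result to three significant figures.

Required fraction k = V_out/V_DC = 0.7419.
R1 = R2·(1/k − 1) = 1.45 × 0.3479 = 0.5045 Ω.

R1 ≈ 0.505 Ω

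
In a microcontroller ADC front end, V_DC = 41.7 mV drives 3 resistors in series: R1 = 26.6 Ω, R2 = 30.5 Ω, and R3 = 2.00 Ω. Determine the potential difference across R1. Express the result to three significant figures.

V ≈ 18.8 mV

Series total: ΣR = 26.6 + 30.5 + 2.00 = 59.10 Ω.
By the voltage-divider rule, V = 41.7 × 26.60/59.10 = 18.77 mV.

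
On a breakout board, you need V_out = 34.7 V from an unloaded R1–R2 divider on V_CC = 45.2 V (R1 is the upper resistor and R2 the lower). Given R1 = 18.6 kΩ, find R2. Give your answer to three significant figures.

Required fraction k = V_out/V_CC = 0.7677.
Rearranging, R2 = R1·k/(1−k) = 18.6 × 3.305 = 61.47 kΩ.

R2 ≈ 61.5 kΩ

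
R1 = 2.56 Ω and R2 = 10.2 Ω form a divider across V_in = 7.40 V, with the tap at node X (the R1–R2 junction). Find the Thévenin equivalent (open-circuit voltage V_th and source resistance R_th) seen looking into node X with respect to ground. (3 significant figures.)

V_th is the unloaded tap voltage: V_in · R2/(R1+R2) = 7.40 × 0.7994 = 5.915 V.
Zeroing V_in shorts the top of R1 to ground, so R_th = R1 ‖ R2 = 2.046 Ω.

V_th ≈ 5.92 V, R_th ≈ 2.05 Ω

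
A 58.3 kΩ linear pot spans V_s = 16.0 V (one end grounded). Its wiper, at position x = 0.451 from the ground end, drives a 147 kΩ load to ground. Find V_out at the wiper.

V_out ≈ 6.57 V

Lower segment x·R_p = 26.29 kΩ; upper segment (1−x)·R_p = 32.01 kΩ.
(x·R_p) ‖ R_L = 22.30 kΩ.
Then V_out = V_s · 22.30/(32.01 + 22.30) = 6.571 V.
(Unloaded: V_out = x·V_s = 7.22 V.)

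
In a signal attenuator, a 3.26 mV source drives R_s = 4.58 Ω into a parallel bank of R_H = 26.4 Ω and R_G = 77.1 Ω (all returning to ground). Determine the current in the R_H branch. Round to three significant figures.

Equivalent of the parallel group: R_p = 19.67 Ω.
V_A by voltage divider: V_A = 3.26 × 19.67/(4.58 + 19.67) = 2.644 mV.
I(R_H) = V_A / R_H = 2.644/26.4 = 0.1002 mA.

I ≈ 0.100 mA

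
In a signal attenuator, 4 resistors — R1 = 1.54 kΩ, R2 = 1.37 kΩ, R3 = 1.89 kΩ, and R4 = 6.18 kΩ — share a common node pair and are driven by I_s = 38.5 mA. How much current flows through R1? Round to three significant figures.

I ≈ 12.1 mA

ΣG = 1/1.54 + 1/1.37 + 1/1.89 + 1/6.18 = 2.070.
R1 takes the fraction G_k/ΣG = 0.6494/2.070 = 0.3137, so I = 38.5 × 0.3137 = 12.08 mA.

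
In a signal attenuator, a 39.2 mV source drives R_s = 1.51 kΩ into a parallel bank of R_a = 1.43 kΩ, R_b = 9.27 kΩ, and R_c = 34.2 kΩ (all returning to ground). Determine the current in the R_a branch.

Equivalent of the parallel group: R_p = 1.196 kΩ.
Node voltage V_A = V_in · R_p/(R_s + R_p) = 39.2 × 0.4419 = 17.32 mV.
Branch current I = V_A/R_a = 17.32/1.43 = 12.11 µA.

I ≈ 12.1 µA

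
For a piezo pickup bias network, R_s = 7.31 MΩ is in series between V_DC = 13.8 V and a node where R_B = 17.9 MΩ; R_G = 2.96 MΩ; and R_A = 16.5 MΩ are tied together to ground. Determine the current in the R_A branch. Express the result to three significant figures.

I ≈ 0.194 µA

Parallel bank: R_p = 1/(1/17.9 + 1/2.96 + 1/16.5) = 2.201 MΩ.
V_A = 13.8 × 2.201/9.511 = 3.194 V.
I(R_A) = V_A / R_A = 3.194/16.5 = 0.1936 µA.
(Check via current divider: I_total = 1.451 µA; share G_k/ΣG = 0.1334 → same result.)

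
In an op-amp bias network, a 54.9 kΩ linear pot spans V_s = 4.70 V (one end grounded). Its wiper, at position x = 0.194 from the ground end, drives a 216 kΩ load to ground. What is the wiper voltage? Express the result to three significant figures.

V_out ≈ 0.877 V

Lower segment x·R_p = 10.65 kΩ; upper segment (1−x)·R_p = 44.25 kΩ.
Lower segment in parallel with the load: 10.65 ‖ 216 = 10.15 kΩ.
V_out = 4.70 × 10.15/(44.25 + 10.15) = 0.8769 V.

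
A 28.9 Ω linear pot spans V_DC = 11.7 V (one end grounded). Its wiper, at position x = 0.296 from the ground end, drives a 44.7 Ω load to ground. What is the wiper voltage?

V_out ≈ 3.05 V

The pot divides into 20.35 Ω above the wiper and 8.554 Ω below.
R_L loads the lower segment: effective lower R = 7.180 Ω.
Loaded-divider output: V_out = 11.7 × 0.2609 = 3.052 V.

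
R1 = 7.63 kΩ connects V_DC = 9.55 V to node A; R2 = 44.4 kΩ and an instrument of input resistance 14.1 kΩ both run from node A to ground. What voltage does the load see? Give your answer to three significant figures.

R2 ‖ R_L = (44.4 × 14.1)/(44.4 + 14.1) = 10.70 kΩ.
Then V_out = V_DC · R2'/(R1 + R2') = 9.55 × 10.70/18.33 = 5.575 V.
(Unloaded it would be 8.15 V; the load pulls it down.)

V_out ≈ 5.58 V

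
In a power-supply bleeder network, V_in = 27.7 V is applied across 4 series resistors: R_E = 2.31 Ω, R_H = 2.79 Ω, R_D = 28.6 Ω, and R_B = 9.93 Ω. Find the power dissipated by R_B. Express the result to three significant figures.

P ≈ 4.00 W

The common current is I = 27.7/43.63 = 0.6349 A.
P = I²R = 0.4031 × 9.93 = 4.003 W.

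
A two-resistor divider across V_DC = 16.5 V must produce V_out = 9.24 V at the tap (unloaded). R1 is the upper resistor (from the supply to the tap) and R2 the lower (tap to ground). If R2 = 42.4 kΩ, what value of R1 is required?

R1 ≈ 33.3 kΩ

The divider ratio is R2/(R1+R2) = 9.24/16.5 = 0.5600.
So R1 = R2 · (V_DC/V_out − 1) = 42.4 × (16.5/9.24 − 1) = 42.4 × 0.7857 = 33.31 kΩ.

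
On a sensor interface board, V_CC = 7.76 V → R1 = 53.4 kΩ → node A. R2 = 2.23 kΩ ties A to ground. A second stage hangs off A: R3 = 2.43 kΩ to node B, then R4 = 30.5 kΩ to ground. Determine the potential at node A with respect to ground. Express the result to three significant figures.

The second stage (R3 + R4 = 32.93 kΩ) loads node A in parallel with R2.
R2 ‖ (R3+R4) = 2.089 kΩ.
So V_A = 7.76 × 0.03764 = 0.2921 V.

V_A ≈ 0.292 V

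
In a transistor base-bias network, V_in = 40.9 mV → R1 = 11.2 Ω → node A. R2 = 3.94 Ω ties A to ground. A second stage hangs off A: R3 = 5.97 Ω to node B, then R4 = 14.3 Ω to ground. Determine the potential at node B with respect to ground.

V_B ≈ 6.56 mV

The second stage (R3 + R4 = 20.27 Ω) loads node A in parallel with R2.
Effective lower resistance at A: R2 ‖ 20.27 = 3.299 Ω.
So V_A = 40.9 × 0.2275 = 9.306 mV.
Stage 2 is unloaded, so V_B = V_A · R4/(R3+R4) = 9.306 × 14.3/20.27 = 6.565 mV.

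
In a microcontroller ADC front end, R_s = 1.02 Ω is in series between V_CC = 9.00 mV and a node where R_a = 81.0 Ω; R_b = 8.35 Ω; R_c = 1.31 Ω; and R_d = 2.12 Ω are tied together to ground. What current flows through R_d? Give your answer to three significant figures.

I ≈ 1.77 mA

Equivalent of the parallel group: R_p = 0.7314 Ω.
V_A by voltage divider: V_A = 9.00 × 0.7314/(1.02 + 0.7314) = 3.759 mV.
I(R_d) = V_A / R_d = 3.759/2.12 = 1.773 mA.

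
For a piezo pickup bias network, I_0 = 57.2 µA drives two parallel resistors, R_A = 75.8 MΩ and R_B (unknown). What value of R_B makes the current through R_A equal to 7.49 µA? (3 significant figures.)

In a two-way split, I_A/I_0 = R_B/(R_A + R_B).
With f = 0.1309, R_B = R_A · f/(1−f) = 75.8 × 0.1507 = 11.42 MΩ.

R_B ≈ 11.4 MΩ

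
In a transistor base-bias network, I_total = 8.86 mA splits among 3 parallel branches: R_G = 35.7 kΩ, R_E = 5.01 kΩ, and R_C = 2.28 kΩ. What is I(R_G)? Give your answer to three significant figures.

I ≈ 0.373 mA

Conductances: ΣG = 1/35.7 + 1/5.01 + 1/2.28 = 0.6662 (1/kΩ).
By the current-divider rule, I = I_total · G_k/ΣG = 8.86 × 0.04205 = 0.3725 mA.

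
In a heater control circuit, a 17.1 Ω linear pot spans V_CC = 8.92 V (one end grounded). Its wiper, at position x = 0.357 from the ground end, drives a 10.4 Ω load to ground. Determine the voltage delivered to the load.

V_out ≈ 2.31 V

Lower segment x·R_p = 6.105 Ω; upper segment (1−x)·R_p = 11.00 Ω.
(x·R_p) ‖ R_L = 3.847 Ω.
Then V_out = V_CC · 3.847/(11.00 + 3.847) = 2.312 V.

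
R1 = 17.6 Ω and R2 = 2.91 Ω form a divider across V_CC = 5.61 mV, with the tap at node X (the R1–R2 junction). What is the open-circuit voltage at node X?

V_th ≈ 0.796 mV

Open-circuit (no load on X): V_th = V_CC · R2/(R1 + R2) = 5.61 × 2.91/(17.60 + 2.91) = 0.7960 mV.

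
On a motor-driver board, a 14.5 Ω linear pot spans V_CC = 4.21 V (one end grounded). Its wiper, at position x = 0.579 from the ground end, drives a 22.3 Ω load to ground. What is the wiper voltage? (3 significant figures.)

Split the track: R_lower = x·R_p = 8.396 Ω, R_upper = (1−x)·R_p = 6.105 Ω.
Lower segment in parallel with the load: 8.396 ‖ 22.3 = 6.099 Ω.
Loaded-divider output: V_out = 4.21 × 0.4998 = 2.104 V.

V_out ≈ 2.10 V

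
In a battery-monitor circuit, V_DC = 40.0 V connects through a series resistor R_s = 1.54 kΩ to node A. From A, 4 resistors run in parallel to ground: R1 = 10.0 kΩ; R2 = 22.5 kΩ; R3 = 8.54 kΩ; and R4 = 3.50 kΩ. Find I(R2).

Parallel bank: R_p = 1/(1/10.0 + 1/22.5 + 1/8.54 + 1/3.50) = 1.827 kΩ.
V_A = 40.0 × 1.827/3.367 = 21.71 V.
Branch current I = V_A/R2 = 21.71/22.5 = 0.9647 mA.

I ≈ 0.965 mA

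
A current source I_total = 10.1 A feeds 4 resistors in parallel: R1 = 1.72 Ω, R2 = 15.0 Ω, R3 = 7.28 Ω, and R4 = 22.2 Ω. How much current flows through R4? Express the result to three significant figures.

I ≈ 0.548 A

Total conductance ΣG = 1/1.72 + 1/15.0 + 1/7.28 + 1/22.2 = 0.8305 (units of 1/Ω).
By the current-divider rule, I = I_total · G_k/ΣG = 10.1 × 0.05424 = 0.5478 A.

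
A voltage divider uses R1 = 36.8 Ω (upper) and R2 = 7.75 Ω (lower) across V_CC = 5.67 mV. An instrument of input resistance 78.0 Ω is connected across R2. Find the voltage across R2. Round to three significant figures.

V_out ≈ 0.912 mV

First combine the lower leg with the load: R2 ‖ R_L = 7.050 Ω.
Then V_out = V_CC · R2'/(R1 + R2') = 5.67 × 7.050/43.85 = 0.9115 mV.
(Unloaded it would be 0.986 mV; the load pulls it down.)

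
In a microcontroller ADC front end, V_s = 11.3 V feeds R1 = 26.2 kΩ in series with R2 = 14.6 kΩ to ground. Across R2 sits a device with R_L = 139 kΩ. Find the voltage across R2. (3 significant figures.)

The load sits in parallel with R2, giving an effective lower resistance R2' = R2·R_L/(R2+R_L) = 13.21 kΩ.
Then V_out = V_s · R2'/(R1 + R2') = 11.3 × 13.21/39.41 = 3.788 V.

V_out ≈ 3.79 V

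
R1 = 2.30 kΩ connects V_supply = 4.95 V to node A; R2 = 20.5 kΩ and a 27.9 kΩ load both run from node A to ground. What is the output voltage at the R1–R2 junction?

The load sits in parallel with R2, giving an effective lower resistance R2' = R2·R_L/(R2+R_L) = 11.82 kΩ.
Then V_out = V_supply · R2'/(R1 + R2') = 4.95 × 11.82/14.12 = 4.144 V.
(Unloaded it would be 4.45 V; the load pulls it down.)

V_out ≈ 4.14 V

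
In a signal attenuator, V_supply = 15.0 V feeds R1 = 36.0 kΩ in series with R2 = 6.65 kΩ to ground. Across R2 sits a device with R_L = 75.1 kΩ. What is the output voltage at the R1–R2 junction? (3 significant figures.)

V_out ≈ 2.18 V

The load sits in parallel with R2, giving an effective lower resistance R2' = R2·R_L/(R2+R_L) = 6.109 kΩ.
Voltage divider with the loaded lower leg: V_out = 15.0 × 6.109/(36.0 + 6.109) = 15.0 × 0.1451 = 2.176 V.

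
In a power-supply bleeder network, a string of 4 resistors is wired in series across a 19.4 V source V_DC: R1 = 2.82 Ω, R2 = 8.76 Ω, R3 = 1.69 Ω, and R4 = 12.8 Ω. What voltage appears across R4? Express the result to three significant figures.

V ≈ 9.53 V

ΣR = 2.82 + 8.76 + 1.69 + 12.8 = 26.07 Ω.
By the voltage-divider rule, V = 19.4 × 12.80/26.07 = 9.525 V.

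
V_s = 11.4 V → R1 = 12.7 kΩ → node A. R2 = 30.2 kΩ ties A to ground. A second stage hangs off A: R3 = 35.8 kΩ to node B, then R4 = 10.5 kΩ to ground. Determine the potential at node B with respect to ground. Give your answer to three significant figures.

V_B ≈ 1.53 V

Node A sees R2 in parallel with the series input of stage 2, R3 + R4 = 46.30 kΩ.
Effective lower resistance at A: R2 ‖ 46.30 = 18.28 kΩ.
V_A = 11.4 × 18.28/(12.7 + 18.28) = 6.726 V.
Stage 2 is unloaded, so V_B = V_A · R4/(R3+R4) = 6.726 × 10.5/46.30 = 1.525 V.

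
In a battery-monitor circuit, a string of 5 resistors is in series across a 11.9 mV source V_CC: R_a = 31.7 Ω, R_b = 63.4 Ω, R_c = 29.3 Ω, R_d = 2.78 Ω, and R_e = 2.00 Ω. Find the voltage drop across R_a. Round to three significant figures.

Total series resistance ΣR = 31.7 + 63.4 + 29.3 + 2.78 + 2.00 = 129.2 Ω.
V = V_CC · R/ΣR = 11.9 × 0.2454 = 2.920 mV.

V ≈ 2.92 mV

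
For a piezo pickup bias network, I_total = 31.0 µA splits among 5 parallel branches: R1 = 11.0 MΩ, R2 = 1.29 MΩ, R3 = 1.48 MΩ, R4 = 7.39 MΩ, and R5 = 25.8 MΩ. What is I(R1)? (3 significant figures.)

Conductances: ΣG = 1/11.0 + 1/1.29 + 1/1.48 + 1/7.39 + 1/25.8 = 1.716 (1/MΩ).
By the current-divider rule, I = I_total · G_k/ΣG = 31.0 × 0.05298 = 1.642 µA.

I ≈ 1.64 µA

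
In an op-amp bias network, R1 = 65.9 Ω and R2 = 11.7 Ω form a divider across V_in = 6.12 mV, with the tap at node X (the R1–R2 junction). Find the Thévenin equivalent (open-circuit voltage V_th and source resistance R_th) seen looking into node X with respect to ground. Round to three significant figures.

V_th is the unloaded tap voltage: V_in · R2/(R1+R2) = 6.12 × 0.1508 = 0.9227 mV.
Looking into X with the source shorted: R_th = R1·R2/(R1+R2) = 65.90 × 11.7/77.60 = 9.936 Ω.

V_th ≈ 0.923 mV, R_th ≈ 9.94 Ω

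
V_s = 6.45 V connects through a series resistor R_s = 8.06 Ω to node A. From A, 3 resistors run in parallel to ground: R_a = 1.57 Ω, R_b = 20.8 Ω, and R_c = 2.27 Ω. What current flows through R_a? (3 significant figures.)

I ≈ 0.408 A

Combine the parallel branches: R_p = (1/1.57 + 1/20.8 + 1/2.27)⁻¹ = 0.8885 Ω.
V_A by voltage divider: V_A = 6.45 × 0.8885/(8.06 + 0.8885) = 0.6404 V.
I(R_a) = V_A / R_a = 0.6404/1.57 = 0.4079 A.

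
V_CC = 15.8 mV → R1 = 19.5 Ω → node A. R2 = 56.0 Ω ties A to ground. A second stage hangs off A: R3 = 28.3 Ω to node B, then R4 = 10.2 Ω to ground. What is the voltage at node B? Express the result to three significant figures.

Node A sees R2 in parallel with the series input of stage 2, R3 + R4 = 38.50 Ω.
R2 ‖ (R3+R4) = 22.81 Ω.
V_A = 15.8 × 22.81/(19.5 + 22.81) = 8.519 mV.
Stage 2 is unloaded, so V_B = V_A · R4/(R3+R4) = 8.519 × 10.2/38.50 = 2.257 mV.

V_B ≈ 2.26 mV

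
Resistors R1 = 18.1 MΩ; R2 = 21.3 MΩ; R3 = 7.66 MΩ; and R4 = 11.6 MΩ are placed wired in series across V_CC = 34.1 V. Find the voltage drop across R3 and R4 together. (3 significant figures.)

Total series resistance ΣR = 18.1 + 21.3 + 7.66 + 11.6 = 58.66 MΩ.
R_{R3..R4} = 7.66 + 11.6 = 19.26 MΩ.
Voltage divider: V = V_CC · (19.26 / 58.66) = 34.1 × 0.3283 = 11.20 V.

V ≈ 11.2 V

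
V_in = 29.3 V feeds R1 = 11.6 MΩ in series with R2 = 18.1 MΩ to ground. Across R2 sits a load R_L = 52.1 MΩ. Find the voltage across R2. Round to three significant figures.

First combine the lower leg with the load: R2 ‖ R_L = 13.43 MΩ.
Then V_out = V_in · R2'/(R1 + R2') = 29.3 × 13.43/25.03 = 15.72 V.

V_out ≈ 15.7 V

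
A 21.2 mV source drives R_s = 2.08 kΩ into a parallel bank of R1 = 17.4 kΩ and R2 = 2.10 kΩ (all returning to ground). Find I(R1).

Combine the parallel branches: R_p = (1/17.4 + 1/2.10)⁻¹ = 1.874 kΩ.
V_A = 21.2 × 1.874/3.954 = 10.05 mV.
Branch current I = V_A/R1 = 10.05/17.4 = 0.5774 µA.
(Equivalently: I_total = 5.362 µA, then current-divider fraction G_k/ΣG = 0.1077.)

I ≈ 0.577 µA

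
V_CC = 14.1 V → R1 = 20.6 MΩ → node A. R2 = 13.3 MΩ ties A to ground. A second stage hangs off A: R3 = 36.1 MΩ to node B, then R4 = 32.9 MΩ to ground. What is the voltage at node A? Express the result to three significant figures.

Node A sees R2 in parallel with the series input of stage 2, R3 + R4 = 69.00 MΩ.
R2 ‖ (R3+R4) = 11.15 MΩ.
So V_A = 14.1 × 0.3512 = 4.952 V.

V_A ≈ 4.95 V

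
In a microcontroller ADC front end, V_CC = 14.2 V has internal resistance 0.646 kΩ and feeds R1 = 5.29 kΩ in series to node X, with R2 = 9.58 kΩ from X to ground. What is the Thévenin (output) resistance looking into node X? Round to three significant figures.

R_th ≈ 3.67 kΩ

R1' = 0.646 + 5.29 = 5.936 kΩ (source resistance + R1).
Zeroing V_CC shorts the top of R1' to ground, so R_th = R1' ‖ R2 = 3.665 kΩ.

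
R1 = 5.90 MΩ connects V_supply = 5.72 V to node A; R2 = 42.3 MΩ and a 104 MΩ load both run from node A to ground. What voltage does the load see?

V_out ≈ 4.78 V

The load sits in parallel with R2, giving an effective lower resistance R2' = R2·R_L/(R2+R_L) = 30.07 MΩ.
Voltage divider with the loaded lower leg: V_out = 5.72 × 30.07/(5.90 + 30.07) = 5.72 × 0.8360 = 4.782 V.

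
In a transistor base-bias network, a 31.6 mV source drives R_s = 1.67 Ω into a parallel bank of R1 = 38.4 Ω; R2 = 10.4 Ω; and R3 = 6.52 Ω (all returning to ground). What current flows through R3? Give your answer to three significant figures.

I ≈ 3.32 mA

Equivalent of the parallel group: R_p = 3.629 Ω.
V_A = 31.6 × 3.629/5.299 = 21.64 mV.
I(R3) = V_A / R3 = 21.64/6.52 = 3.319 mA.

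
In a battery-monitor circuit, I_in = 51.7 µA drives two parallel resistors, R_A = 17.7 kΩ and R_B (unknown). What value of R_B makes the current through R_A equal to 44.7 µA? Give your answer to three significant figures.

In a two-way split, I_A/I_in = R_B/(R_A + R_B).
44.7/51.7 = R_B/(R_A + R_B) → R_B = R_A · (0.8646)/(1 − 0.8646) = 17.7 × 6.386 = 113.0 kΩ.

R_B ≈ 113 kΩ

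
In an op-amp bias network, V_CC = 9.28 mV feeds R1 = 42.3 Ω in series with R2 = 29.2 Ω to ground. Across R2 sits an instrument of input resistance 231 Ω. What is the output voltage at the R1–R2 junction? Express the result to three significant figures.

R2 ‖ R_L = (29.2 × 231)/(29.2 + 231) = 25.92 Ω.
Voltage divider with the loaded lower leg: V_out = 9.28 × 25.92/(42.3 + 25.92) = 9.28 × 0.3800 = 3.526 mV.

V_out ≈ 3.53 mV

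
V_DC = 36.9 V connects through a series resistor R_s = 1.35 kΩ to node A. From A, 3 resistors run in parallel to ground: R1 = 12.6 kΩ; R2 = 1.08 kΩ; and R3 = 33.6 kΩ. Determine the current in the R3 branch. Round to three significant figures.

I ≈ 0.458 mA

Parallel bank: R_p = 1/(1/12.6 + 1/1.08 + 1/33.6) = 0.9661 kΩ.
V_A = 36.9 × 0.9661/2.316 = 15.39 V.
I(R3) = V_A / R3 = 15.39/33.6 = 0.4581 mA.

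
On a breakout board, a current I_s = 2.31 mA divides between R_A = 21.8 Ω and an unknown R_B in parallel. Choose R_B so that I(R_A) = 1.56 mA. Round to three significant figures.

R_B ≈ 45.3 Ω

Two-branch current divider: I_A = I_s · R_B/(R_A + R_B).
With f = 0.6753, R_B = R_A · f/(1−f) = 21.8 × 2.080 = 45.34 Ω.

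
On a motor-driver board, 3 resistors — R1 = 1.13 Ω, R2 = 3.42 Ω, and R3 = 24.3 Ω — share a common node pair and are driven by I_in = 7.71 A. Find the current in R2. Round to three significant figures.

I ≈ 1.85 A

Conductances: ΣG = 1/1.13 + 1/3.42 + 1/24.3 = 1.219 (1/Ω).
Current divider: I(R2) = I_in · G_k/ΣG = 7.71 × (0.2924/1.219) = 7.71 × 0.2400 = 1.850 A.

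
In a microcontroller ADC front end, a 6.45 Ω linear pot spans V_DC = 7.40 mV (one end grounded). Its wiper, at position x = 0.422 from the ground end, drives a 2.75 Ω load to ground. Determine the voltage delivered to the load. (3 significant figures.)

Split the track: R_lower = x·R_p = 2.722 Ω, R_upper = (1−x)·R_p = 3.728 Ω.
(x·R_p) ‖ R_L = 1.368 Ω.
Loaded-divider output: V_out = 7.40 × 0.2684 = 1.986 mV.
(Unloaded: V_out = x·V_DC = 3.12 mV.)

V_out ≈ 1.99 mV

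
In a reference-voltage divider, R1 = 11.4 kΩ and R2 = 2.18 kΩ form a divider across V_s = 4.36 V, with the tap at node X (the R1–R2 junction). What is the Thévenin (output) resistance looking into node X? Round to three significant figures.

R_th ≈ 1.83 kΩ

Looking into X with the source shorted: R_th = R1·R2/(R1+R2) = 11.40 × 2.18/13.58 = 1.830 kΩ.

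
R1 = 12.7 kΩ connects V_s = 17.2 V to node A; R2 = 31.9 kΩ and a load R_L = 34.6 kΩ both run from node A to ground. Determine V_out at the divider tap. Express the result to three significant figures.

First combine the lower leg with the load: R2 ‖ R_L = 16.60 kΩ.
Now apply the divider: V_out = 17.2 × 0.5665 = 9.744 V.
(Unloaded it would be 12.3 V; the load pulls it down.)

V_out ≈ 9.74 V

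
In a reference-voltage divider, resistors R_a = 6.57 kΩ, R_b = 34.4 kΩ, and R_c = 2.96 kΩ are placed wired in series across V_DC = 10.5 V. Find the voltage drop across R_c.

Total series resistance ΣR = 6.57 + 34.4 + 2.96 = 43.93 kΩ.
Voltage divider: V = V_DC · (2.960 / 43.93) = 10.5 × 0.06738 = 0.7075 V.

V ≈ 0.707 V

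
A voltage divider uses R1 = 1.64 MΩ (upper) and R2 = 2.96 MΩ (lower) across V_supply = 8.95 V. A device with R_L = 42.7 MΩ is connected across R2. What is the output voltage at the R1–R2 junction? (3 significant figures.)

The load sits in parallel with R2, giving an effective lower resistance R2' = R2·R_L/(R2+R_L) = 2.768 MΩ.
Then V_out = V_supply · R2'/(R1 + R2') = 8.95 × 2.768/4.408 = 5.620 V.
(Unloaded it would be 5.76 V; the load pulls it down.)

V_out ≈ 5.62 V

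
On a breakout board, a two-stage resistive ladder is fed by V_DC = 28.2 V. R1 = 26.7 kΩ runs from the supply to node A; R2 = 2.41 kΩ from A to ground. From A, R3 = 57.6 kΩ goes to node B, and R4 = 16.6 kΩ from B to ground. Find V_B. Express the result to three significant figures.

The second stage (R3 + R4 = 74.20 kΩ) loads node A in parallel with R2.
R2 ‖ (R3+R4) = 2.334 kΩ.
First divider: V_A = V_DC · 2.334/(26.7 + 2.334) = 2.267 V.
Stage 2 is unloaded, so V_B = V_A · R4/(R3+R4) = 2.267 × 16.6/74.20 = 0.5072 V.

V_B ≈ 0.507 V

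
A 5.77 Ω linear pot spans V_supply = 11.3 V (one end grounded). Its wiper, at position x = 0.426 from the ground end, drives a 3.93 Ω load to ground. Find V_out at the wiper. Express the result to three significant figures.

Lower segment x·R_p = 2.458 Ω; upper segment (1−x)·R_p = 3.312 Ω.
(x·R_p) ‖ R_L = 1.512 Ω.
V_out = 11.3 × 1.512/(3.312 + 1.512) = 3.542 V.

V_out ≈ 3.54 V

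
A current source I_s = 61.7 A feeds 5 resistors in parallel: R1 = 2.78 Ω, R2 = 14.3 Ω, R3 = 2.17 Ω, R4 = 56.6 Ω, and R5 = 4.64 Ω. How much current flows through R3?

Conductances: ΣG = 1/2.78 + 1/14.3 + 1/2.17 + 1/56.6 + 1/4.64 = 1.124 (1/Ω).
R3 takes the fraction G_k/ΣG = 0.4608/1.124 = 0.4101, so I = 61.7 × 0.4101 = 25.30 A.

I ≈ 25.3 A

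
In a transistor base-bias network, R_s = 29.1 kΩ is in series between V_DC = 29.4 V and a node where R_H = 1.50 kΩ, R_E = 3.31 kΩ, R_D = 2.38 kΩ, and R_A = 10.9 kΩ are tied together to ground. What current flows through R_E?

Combine the parallel branches: R_p = (1/1.50 + 1/3.31 + 1/2.38 + 1/10.9)⁻¹ = 0.6754 kΩ.
Node voltage V_A = V_DC · R_p/(R_s + R_p) = 29.4 × 0.02268 = 0.6668 V.
Branch current I = V_A/R_E = 0.6668/3.31 = 0.2015 mA.

I ≈ 0.201 mA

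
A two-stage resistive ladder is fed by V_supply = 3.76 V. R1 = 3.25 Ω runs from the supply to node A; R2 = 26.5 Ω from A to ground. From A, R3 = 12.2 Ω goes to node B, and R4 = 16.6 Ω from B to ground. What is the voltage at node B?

Looking into the second stage from A: R3 + R4 = 28.80 Ω appears in parallel with R2.
Effective lower resistance at A: R2 ‖ 28.80 = 13.80 Ω.
First divider: V_A = V_supply · 13.80/(3.25 + 13.80) = 3.043 V.
Stage 2 is unloaded, so V_B = V_A · R4/(R3+R4) = 3.043 × 16.6/28.80 = 1.754 V.

V_B ≈ 1.75 V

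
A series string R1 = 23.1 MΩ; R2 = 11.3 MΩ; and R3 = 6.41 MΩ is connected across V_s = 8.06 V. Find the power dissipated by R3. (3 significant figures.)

Series current I = V_s/ΣR = 8.06/40.81 = 0.1975 µA.
P(R3) = I²·R3 = (0.1975)² × 6.41 = 0.2500 µW.

P ≈ 0.250 µW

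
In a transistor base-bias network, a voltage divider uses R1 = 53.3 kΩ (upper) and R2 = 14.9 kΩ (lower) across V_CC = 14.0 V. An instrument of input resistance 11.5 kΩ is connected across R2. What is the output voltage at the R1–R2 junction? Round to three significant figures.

R2 ‖ R_L = (14.9 × 11.5)/(14.9 + 11.5) = 6.491 kΩ.
Now apply the divider: V_out = 14.0 × 0.1086 = 1.520 V.
(Unloaded it would be 3.06 V; the load pulls it down.)

V_out ≈ 1.52 V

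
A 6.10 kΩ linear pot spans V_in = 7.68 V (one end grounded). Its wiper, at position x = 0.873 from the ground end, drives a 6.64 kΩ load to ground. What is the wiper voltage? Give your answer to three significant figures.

Lower segment x·R_p = 5.325 kΩ; upper segment (1−x)·R_p = 0.7747 kΩ.
(x·R_p) ‖ R_L = 2.955 kΩ.
V_out = 7.68 × 2.955/(0.7747 + 2.955) = 6.085 V.

V_out ≈ 6.08 V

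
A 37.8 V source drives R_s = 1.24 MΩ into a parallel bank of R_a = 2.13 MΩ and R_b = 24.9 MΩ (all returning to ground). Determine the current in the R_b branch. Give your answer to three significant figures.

Equivalent of the parallel group: R_p = 1.962 MΩ.
V_A by voltage divider: V_A = 37.8 × 1.962/(1.24 + 1.962) = 23.16 V.
Branch current I = V_A/R_b = 23.16/24.9 = 0.9302 µA.

I ≈ 0.930 µA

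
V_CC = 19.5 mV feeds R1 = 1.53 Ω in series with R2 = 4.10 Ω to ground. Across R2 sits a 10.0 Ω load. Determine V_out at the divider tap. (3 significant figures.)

The load sits in parallel with R2, giving an effective lower resistance R2' = R2·R_L/(R2+R_L) = 2.908 Ω.
Voltage divider with the loaded lower leg: V_out = 19.5 × 2.908/(1.53 + 2.908) = 19.5 × 0.6552 = 12.78 mV.

V_out ≈ 12.8 mV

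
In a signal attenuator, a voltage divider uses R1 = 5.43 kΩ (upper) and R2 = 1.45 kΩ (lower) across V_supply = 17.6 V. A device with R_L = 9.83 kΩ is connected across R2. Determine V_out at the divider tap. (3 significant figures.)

The load sits in parallel with R2, giving an effective lower resistance R2' = R2·R_L/(R2+R_L) = 1.264 kΩ.
Now apply the divider: V_out = 17.6 × 0.1888 = 3.322 V.

V_out ≈ 3.32 V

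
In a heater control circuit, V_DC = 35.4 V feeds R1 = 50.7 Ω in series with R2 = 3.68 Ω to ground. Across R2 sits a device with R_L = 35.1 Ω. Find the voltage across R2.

The load sits in parallel with R2, giving an effective lower resistance R2' = R2·R_L/(R2+R_L) = 3.331 Ω.
Voltage divider with the loaded lower leg: V_out = 35.4 × 3.331/(50.7 + 3.331) = 35.4 × 0.06165 = 2.182 V.

V_out ≈ 2.18 V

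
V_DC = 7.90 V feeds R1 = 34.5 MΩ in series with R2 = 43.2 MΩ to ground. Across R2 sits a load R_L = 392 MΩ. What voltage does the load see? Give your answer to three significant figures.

V_out ≈ 4.19 V

First combine the lower leg with the load: R2 ‖ R_L = 38.91 MΩ.
Then V_out = V_DC · R2'/(R1 + R2') = 7.90 × 38.91/73.41 = 4.187 V.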